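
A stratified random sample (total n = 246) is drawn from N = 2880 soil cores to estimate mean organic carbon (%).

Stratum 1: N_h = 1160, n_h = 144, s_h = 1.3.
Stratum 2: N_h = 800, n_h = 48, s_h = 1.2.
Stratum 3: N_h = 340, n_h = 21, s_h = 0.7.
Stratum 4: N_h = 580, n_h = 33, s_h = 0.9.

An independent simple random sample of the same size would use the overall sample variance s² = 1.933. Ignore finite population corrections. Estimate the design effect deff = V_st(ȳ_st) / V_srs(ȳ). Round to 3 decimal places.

V̂(ȳ_st) = Σ W_h² s_h²/n_h, with W_h = N_h/N and N = 2880:
  stratum 1: (1160/2880)²·1.3²/144 = 0.00190395
  stratum 2: (800/2880)²·1.2²/48 = 0.00231481
  stratum 3: (340/2880)²·0.7²/21 = 0.000325199
  stratum 4: (580/2880)²·0.9²/33 = 0.000995502
V_st = 0.00553946
V_srs = s²/n = 1.933/246 = 0.00785772
deff = V_st / V_srs = 0.00553946/0.00785772 = 0.7050

deff ≈ 0.705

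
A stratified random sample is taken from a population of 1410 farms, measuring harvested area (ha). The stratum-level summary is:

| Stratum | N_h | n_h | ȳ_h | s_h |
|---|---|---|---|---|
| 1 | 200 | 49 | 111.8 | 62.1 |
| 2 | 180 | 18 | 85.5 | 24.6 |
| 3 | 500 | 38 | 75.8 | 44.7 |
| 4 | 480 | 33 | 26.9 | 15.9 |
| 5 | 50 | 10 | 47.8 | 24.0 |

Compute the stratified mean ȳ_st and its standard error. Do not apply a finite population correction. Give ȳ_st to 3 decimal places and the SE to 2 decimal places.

ȳ_st = Σ W_h ȳ_h = (200·111.8 + 180·85.5 + 500·75.8 + 480·26.9 + 50·47.8)/1410 = 64.50496
V̂(ȳ_st) = Σ W_h² s_h²/n_h, with W_h = N_h/N and N = 1410:
  stratum 1: (200/1410)²·62.1²/49 = 1.58347
  stratum 2: (180/1410)²·24.6²/18 = 0.547904
  stratum 3: (500/1410)²·44.7²/38 = 6.61201
  stratum 4: (480/1410)²·15.9²/33 = 0.887819
  stratum 5: (50/1410)²·24.0²/10 = 0.072431
V̂(ȳ_st) = 9.70363
SE(ȳ_st) = √9.70363 = 3.11506

ȳ_st ≈ 64.505, SE ≈ 3.12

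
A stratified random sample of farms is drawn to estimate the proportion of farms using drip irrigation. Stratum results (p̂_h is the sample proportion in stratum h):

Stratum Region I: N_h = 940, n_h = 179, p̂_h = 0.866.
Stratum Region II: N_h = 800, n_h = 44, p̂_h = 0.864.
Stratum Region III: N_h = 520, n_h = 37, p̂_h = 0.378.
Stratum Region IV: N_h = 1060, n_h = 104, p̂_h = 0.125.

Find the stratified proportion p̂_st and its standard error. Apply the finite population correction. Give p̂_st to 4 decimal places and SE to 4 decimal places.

p̂_st ≈ 0.5525, SE ≈ 0.0209

N = 3320; stratum weights W_h = N_h/N.
p̂_st = Σ W_h p̂_h = (940·0.866 + 800·0.864 + 520·0.378 + 1060·0.125)/3320 = 0.55250
V̂(p̂_st) = Σ W_h² (1 − n_h/N_h) p̂_h(1−p̂_h)/(n_h−1):
  stratum Region I: (940/3320)²·(1 − 179/940)·0.866·0.134/178 = 4.23096e-05
  stratum Region II: (800/3320)²·(1 − 44/800)·0.864·0.136/43 = 0.000149941
  stratum Region III: (520/3320)²·(1 − 37/520)·0.378·0.622/36 = 0.000148817
  stratum Region IV: (1060/3320)²·(1 − 104/1060)·0.125·0.875/103 = 9.76267e-05
V̂(p̂_st) = 0.000438695; SE = √V̂ = 0.020945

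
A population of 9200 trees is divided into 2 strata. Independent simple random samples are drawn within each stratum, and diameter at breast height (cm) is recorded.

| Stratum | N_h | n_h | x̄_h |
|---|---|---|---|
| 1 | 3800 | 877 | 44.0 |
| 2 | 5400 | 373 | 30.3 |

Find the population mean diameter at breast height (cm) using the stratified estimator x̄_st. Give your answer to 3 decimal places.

x̄_st ≈ 35.959

N = Σ N_h = 9200. Stratum weights W_h = N_h/N.
x̄_st = (3800·44.0 + 5400·30.3) / 9200 = 35.95870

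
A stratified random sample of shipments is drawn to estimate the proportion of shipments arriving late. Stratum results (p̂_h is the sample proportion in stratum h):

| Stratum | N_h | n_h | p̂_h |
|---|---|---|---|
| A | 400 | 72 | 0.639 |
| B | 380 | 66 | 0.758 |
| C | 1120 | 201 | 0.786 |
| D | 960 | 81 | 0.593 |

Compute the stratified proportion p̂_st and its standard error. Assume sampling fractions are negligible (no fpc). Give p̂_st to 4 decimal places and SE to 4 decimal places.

N = 2860; stratum weights W_h = N_h/N.
p̂_st = Σ W_h p̂_h = (400·0.639 + 380·0.758 + 1120·0.786 + 960·0.593)/2860 = 0.69694
V̂(p̂_st) = Σ W_h² p̂_h(1−p̂_h)/(n_h−1):
  stratum A: (400/2860)²·0.639·0.361/71 = 6.35532e-05
  stratum B: (380/2860)²·0.758·0.242/65 = 4.98203e-05
  stratum C: (1120/2860)²·0.786·0.214/200 = 0.000128976
  stratum D: (960/2860)²·0.593·0.407/80 = 0.000339914
V̂(p̂_st) = 0.000582264; SE = √V̂ = 0.0241302

p̂_st ≈ 0.6969, SE ≈ 0.0241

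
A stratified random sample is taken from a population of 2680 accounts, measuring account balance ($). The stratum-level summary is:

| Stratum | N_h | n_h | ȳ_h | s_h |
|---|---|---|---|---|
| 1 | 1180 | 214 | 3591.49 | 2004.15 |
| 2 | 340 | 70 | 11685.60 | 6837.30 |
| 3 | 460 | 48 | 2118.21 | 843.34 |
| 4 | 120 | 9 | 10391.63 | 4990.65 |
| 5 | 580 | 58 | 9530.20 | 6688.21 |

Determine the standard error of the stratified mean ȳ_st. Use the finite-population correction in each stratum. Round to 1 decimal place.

V̂(ȳ_st) = Σ W_h² (1 − n_h/N_h) s_h²/n_h, with W_h = N_h/N and N = 2680:
  stratum 1: (1180/2680)²·(1 − 214/1180)·2004.15²/214 = 2978.76
  stratum 2: (340/2680)²·(1 − 70/340)·6837.30²/70 = 8535.8
  stratum 3: (460/2680)²·(1 − 48/460)·843.34²/48 = 390.976
  stratum 4: (120/2680)²·(1 − 9/120)·4990.65²/9 = 5132.23
  stratum 5: (580/2680)²·(1 − 58/580)·6688.21²/58 = 32510.3
V̂(ȳ_st) = 49548.1
SE(ȳ_st) = √49548.1 = 222.594

SE(ȳ_st) ≈ 222.6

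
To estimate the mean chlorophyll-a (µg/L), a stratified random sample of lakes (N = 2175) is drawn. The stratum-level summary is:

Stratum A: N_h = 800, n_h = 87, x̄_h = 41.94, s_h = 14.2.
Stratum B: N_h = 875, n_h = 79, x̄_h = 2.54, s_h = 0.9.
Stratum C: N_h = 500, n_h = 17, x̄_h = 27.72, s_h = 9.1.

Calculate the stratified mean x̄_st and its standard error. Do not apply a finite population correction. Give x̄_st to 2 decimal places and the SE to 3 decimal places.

x̄_st ≈ 22.82, SE ≈ 0.757

x̄_st = Σ W_h x̄_h = (800·41.94 + 875·2.54 + 500·27.72)/2175 = 22.82046
V̂(x̄_st) = Σ W_h² s_h²/n_h, with W_h = N_h/N and N = 2175:
  stratum A: (800/2175)²·14.2²/87 = 0.313559
  stratum B: (875/2175)²·0.9²/79 = 0.00165942
  stratum C: (500/2175)²·9.1²/17 = 0.257428
V̂(x̄_st) = 0.572646
SE(x̄_st) = √0.572646 = 0.756734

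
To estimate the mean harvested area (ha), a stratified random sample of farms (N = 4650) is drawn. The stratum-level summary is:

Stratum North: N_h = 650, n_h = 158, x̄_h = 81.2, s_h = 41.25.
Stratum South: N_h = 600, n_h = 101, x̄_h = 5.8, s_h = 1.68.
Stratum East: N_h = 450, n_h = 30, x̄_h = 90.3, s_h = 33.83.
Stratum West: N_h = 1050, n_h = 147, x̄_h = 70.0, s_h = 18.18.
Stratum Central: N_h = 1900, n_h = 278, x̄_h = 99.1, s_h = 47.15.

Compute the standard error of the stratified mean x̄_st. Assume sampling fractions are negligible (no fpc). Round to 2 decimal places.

SE(x̄_st) ≈ 1.42

V̂(x̄_st) = Σ W_h² s_h²/n_h, with W_h = N_h/N and N = 4650:
  stratum North: (650/4650)²·41.25²/158 = 0.210432
  stratum South: (600/4650)²·1.68²/101 = 0.000465258
  stratum East: (450/4650)²·33.83²/30 = 0.357274
  stratum West: (1050/4650)²·18.18²/147 = 0.114642
  stratum Central: (1900/4650)²·47.15²/278 = 1.33512
V̂(x̄_st) = 2.01793
SE(x̄_st) = √2.01793 = 1.42054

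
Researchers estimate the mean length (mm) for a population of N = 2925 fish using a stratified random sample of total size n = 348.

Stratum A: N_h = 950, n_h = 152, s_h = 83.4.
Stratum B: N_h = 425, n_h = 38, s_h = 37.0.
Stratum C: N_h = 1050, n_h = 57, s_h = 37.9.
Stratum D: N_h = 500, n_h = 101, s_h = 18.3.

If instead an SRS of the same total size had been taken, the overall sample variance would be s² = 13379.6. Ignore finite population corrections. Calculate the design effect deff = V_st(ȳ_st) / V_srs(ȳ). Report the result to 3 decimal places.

V̂(ȳ_st) = Σ W_h² s_h²/n_h, with W_h = N_h/N and N = 2925:
  stratum A: (950/2925)²·83.4²/152 = 4.82707
  stratum B: (425/2925)²·37.0²/38 = 0.760582
  stratum C: (1050/2925)²·37.9²/57 = 3.24736
  stratum D: (500/2925)²·18.3²/101 = 0.0968878
V_st = 8.9319
V_srs = s²/n = 13379.6/348 = 38.4471
deff = V_st / V_srs = 8.9319/38.4471 = 0.2323

deff ≈ 0.232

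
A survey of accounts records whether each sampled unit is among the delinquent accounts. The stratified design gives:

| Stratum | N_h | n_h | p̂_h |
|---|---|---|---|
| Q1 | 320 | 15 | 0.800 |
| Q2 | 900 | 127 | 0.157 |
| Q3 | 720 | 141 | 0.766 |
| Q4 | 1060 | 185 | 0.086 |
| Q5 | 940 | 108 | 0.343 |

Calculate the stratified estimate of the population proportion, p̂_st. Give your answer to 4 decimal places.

N = 3940; stratum weights W_h = N_h/N.
p̂_st = Σ W_h p̂_h = (320·0.800 + 900·0.157 + 720·0.766 + 1060·0.086 + 940·0.343)/3940 = 0.34579

p̂_st ≈ 0.3458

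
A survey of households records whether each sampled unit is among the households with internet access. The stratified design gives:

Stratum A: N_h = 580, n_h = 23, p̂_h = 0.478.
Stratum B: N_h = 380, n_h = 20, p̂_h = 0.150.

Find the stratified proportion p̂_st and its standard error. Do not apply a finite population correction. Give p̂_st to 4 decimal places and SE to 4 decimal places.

p̂_st ≈ 0.3482, SE ≈ 0.0721

N = 960; stratum weights W_h = N_h/N.
p̂_st = Σ W_h p̂_h = (580·0.478 + 380·0.150)/960 = 0.34817
V̂(p̂_st) = Σ W_h² p̂_h(1−p̂_h)/(n_h−1):
  stratum A: (580/960)²·0.478·0.522/22 = 0.00413989
  stratum B: (380/960)²·0.150·0.850/19 = 0.00105143
V̂(p̂_st) = 0.00519133; SE = √V̂ = 0.0720509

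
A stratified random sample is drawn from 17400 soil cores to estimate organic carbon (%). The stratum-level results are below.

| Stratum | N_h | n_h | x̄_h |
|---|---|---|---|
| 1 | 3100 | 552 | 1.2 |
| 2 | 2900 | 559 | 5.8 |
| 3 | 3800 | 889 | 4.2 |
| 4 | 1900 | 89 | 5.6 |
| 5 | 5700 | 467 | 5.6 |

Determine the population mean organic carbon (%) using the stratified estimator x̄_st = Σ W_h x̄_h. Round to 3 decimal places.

x̄_st ≈ 4.544

N = Σ N_h = 17400. Stratum weights W_h = N_h/N.
x̄_st = (3100·1.2 + 2900·5.8 + 3800·4.2 + 1900·5.6 + 5700·5.6) / 17400 = 4.54368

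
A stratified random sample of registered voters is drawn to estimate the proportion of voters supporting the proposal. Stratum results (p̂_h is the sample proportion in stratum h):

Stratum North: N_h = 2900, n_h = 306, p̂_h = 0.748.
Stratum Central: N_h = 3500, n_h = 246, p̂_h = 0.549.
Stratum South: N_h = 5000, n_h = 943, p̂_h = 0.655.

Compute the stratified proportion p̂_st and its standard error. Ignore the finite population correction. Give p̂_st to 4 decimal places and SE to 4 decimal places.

p̂_st ≈ 0.6461, SE ≈ 0.0135

N = 11400; stratum weights W_h = N_h/N.
p̂_st = Σ W_h p̂_h = (2900·0.748 + 3500·0.549 + 5000·0.655)/11400 = 0.64611
V̂(p̂_st) = Σ W_h² p̂_h(1−p̂_h)/(n_h−1):
  stratum North: (2900/11400)²·0.748·0.252/305 = 3.99934e-05
  stratum Central: (3500/11400)²·0.549·0.451/245 = 9.52597e-05
  stratum South: (5000/11400)²·0.655·0.345/942 = 4.61466e-05
V̂(p̂_st) = 0.0001814; SE = √V̂ = 0.0134685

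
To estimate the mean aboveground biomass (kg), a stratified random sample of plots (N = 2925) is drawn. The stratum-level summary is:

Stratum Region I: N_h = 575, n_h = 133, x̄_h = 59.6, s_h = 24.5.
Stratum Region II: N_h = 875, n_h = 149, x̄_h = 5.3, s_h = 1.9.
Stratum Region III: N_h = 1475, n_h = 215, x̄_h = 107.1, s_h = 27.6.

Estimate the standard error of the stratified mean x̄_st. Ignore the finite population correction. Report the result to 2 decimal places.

SE(x̄_st) ≈ 1.04

V̂(x̄_st) = Σ W_h² s_h²/n_h, with W_h = N_h/N and N = 2925:
  stratum Region I: (575/2925)²·24.5²/133 = 0.174407
  stratum Region II: (875/2925)²·1.9²/149 = 0.00216813
  stratum Region III: (1475/2925)²·27.6²/215 = 0.900973
V̂(x̄_st) = 1.07755
SE(x̄_st) = √1.07755 = 1.03805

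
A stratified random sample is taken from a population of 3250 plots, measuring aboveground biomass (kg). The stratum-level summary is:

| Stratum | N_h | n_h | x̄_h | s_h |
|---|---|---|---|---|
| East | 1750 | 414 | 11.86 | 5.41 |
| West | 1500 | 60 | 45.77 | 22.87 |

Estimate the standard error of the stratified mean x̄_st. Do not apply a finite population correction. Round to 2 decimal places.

V̂(x̄_st) = Σ W_h² s_h²/n_h, with W_h = N_h/N and N = 3250:
  stratum East: (1750/3250)²·5.41²/414 = 0.0204976
  stratum West: (1500/3250)²·22.87²/60 = 1.85694
V̂(x̄_st) = 1.87743
SE(x̄_st) = √1.87743 = 1.37019

SE(x̄_st) ≈ 1.37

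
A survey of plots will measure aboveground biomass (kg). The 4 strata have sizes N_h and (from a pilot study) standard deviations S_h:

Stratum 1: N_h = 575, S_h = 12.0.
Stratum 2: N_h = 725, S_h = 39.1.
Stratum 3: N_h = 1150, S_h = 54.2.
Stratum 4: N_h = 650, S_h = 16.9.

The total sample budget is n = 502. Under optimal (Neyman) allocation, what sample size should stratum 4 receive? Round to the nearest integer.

Neyman allocation: n_h = n · N_h S_h / Σ N_i S_i, with n = 502.
  stratum 1: N_h·S_h = 575·12.0 = 6900.00
  stratum 2: N_h·S_h = 725·39.1 = 28347.50
  stratum 3: N_h·S_h = 1150·54.2 = 62330.00
  stratum 4: N_h·S_h = 650·16.9 = 10985.00
Σ N_h S_h = 108562.50
n for stratum 4 = 502·10985.00/108562.50 = 50.795 → 51

51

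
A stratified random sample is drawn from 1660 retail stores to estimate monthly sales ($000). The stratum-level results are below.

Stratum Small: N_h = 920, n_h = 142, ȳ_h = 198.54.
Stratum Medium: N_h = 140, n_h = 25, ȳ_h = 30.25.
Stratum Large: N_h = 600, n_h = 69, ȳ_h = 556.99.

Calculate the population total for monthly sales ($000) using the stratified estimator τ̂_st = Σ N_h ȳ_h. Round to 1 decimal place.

τ̂_st ≈ 521085.8

τ̂_st = Σ N_h ȳ_h = 920·198.54 + 140·30.25 + 600·556.99 = 521085.8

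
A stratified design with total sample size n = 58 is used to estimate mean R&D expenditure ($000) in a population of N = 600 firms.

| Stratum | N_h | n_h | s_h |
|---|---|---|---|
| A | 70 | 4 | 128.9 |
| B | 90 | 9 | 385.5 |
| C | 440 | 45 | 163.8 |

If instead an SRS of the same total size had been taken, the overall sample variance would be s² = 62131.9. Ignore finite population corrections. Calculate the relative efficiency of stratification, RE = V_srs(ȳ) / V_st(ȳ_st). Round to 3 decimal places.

RE ≈ 1.431

V̂(ȳ_st) = Σ W_h² s_h²/n_h, with W_h = N_h/N and N = 600:
  stratum A: (70/600)²·128.9²/4 = 56.5379
  stratum B: (90/600)²·385.5²/9 = 371.526
  stratum C: (440/600)²·163.8²/45 = 320.64
V_st = 748.704
V_srs = s²/n = 62131.9/58 = 1071.24
Relative efficiency = V_srs / V_st = 1071.24/748.704 = 1.4308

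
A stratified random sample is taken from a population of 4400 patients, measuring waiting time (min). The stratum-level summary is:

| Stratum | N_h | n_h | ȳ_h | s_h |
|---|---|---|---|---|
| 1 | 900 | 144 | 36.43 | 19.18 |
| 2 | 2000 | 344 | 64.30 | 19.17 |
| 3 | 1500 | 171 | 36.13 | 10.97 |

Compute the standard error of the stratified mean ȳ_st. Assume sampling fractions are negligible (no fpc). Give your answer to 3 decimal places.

SE(ȳ_st) ≈ 0.640

V̂(ȳ_st) = Σ W_h² s_h²/n_h, with W_h = N_h/N and N = 4400:
  stratum 1: (900/4400)²·19.18²/144 = 0.106884
  stratum 2: (2000/4400)²·19.17²/344 = 0.220719
  stratum 3: (1500/4400)²·10.97²/171 = 0.0817889
V̂(ȳ_st) = 0.409393
SE(ȳ_st) = √0.409393 = 0.639838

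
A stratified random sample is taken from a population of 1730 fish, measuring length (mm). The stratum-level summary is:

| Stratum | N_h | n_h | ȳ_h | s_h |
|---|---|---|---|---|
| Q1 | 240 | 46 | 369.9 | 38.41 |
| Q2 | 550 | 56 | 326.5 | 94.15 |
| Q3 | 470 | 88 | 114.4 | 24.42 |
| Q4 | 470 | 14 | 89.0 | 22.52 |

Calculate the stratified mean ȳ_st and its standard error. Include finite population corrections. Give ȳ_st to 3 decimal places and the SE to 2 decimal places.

ȳ_st ≈ 210.375, SE ≈ 4.23

ȳ_st = Σ W_h ȳ_h = (240·369.9 + 550·326.5 + 470·114.4 + 470·89.0)/1730 = 210.37514
V̂(ȳ_st) = Σ W_h² (1 − n_h/N_h) s_h²/n_h, with W_h = N_h/N and N = 1730:
  stratum Q1: (240/1730)²·(1 − 46/240)·38.41²/46 = 0.498944
  stratum Q2: (550/1730)²·(1 − 56/550)·94.15²/56 = 14.3698
  stratum Q3: (470/1730)²·(1 − 88/470)·24.42²/88 = 0.406516
  stratum Q4: (470/1730)²·(1 − 14/470)·22.52²/14 = 2.59406
V̂(ȳ_st) = 17.8693
SE(ȳ_st) = √17.8693 = 4.22721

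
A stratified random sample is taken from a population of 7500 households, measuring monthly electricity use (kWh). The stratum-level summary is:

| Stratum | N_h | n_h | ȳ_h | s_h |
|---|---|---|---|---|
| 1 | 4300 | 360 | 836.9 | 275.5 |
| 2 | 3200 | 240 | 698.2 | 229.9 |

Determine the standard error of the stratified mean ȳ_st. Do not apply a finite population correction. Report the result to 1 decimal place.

V̂(ȳ_st) = Σ W_h² s_h²/n_h, with W_h = N_h/N and N = 7500:
  stratum 1: (4300/7500)²·275.5²/360 = 69.3035
  stratum 2: (3200/7500)²·229.9²/240 = 40.0907
V̂(ȳ_st) = 109.394
SE(ȳ_st) = √109.394 = 10.4592

SE(ȳ_st) ≈ 10.5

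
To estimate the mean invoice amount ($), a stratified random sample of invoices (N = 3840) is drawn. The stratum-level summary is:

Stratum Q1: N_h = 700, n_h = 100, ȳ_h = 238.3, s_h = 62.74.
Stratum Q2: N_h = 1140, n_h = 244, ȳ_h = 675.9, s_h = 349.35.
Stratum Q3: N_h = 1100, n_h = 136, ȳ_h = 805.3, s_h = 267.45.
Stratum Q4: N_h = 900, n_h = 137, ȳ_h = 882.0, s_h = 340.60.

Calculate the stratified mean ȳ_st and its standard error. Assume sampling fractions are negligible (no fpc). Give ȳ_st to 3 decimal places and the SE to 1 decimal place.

ȳ_st ≈ 681.502, SE ≈ 11.6

ȳ_st = Σ W_h ȳ_h = (700·238.3 + 1140·675.9 + 1100·805.3 + 900·882.0)/3840 = 681.50156
V̂(ȳ_st) = Σ W_h² s_h²/n_h, with W_h = N_h/N and N = 3840:
  stratum Q1: (700/3840)²·62.74²/100 = 1.30804
  stratum Q2: (1140/3840)²·349.35²/244 = 44.0838
  stratum Q3: (1100/3840)²·267.45²/136 = 43.1588
  stratum Q4: (900/3840)²·340.60²/137 = 46.5148
V̂(ȳ_st) = 135.065
SE(ȳ_st) = √135.065 = 11.6218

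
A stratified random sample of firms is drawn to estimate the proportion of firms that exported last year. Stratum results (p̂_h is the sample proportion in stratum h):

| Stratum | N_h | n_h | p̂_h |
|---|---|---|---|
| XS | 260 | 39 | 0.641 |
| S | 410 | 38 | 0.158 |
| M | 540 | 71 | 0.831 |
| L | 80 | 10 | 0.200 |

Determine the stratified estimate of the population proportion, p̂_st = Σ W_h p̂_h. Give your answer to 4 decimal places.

N = 1290; stratum weights W_h = N_h/N.
p̂_st = Σ W_h p̂_h = (260·0.641 + 410·0.158 + 540·0.831 + 80·0.200)/1290 = 0.53967

p̂_st ≈ 0.5397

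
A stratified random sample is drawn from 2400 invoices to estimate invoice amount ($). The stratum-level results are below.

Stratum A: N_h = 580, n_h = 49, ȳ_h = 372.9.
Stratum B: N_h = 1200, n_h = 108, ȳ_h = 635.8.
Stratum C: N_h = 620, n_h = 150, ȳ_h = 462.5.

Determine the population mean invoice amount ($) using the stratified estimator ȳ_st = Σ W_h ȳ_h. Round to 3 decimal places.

N = Σ N_h = 2400. Stratum weights W_h = N_h/N.
ȳ_st = (580·372.9 + 1200·635.8 + 620·462.5) / 2400 = 527.49667

ȳ_st ≈ 527.497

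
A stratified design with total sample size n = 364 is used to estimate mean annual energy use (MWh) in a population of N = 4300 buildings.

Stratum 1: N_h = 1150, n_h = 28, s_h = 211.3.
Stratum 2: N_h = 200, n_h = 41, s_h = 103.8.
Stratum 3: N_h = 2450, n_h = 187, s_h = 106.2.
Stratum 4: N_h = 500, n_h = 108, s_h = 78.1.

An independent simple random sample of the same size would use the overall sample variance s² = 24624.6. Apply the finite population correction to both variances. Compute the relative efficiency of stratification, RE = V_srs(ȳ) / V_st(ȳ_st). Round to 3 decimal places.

V̂(ȳ_st) = Σ W_h² (1 − n_h/N_h) s_h²/n_h, with W_h = N_h/N and N = 4300:
  stratum 1: (1150/4300)²·(1 − 28/1150)·211.3²/28 = 111.274
  stratum 2: (200/4300)²·(1 − 41/200)·103.8²/41 = 0.451961
  stratum 3: (2450/4300)²·(1 − 187/2450)·106.2²/187 = 18.0851
  stratum 4: (500/4300)²·(1 − 108/500)·78.1²/108 = 0.598684
V_st = 130.41
V_srs = (1 − 364/4300)·24624.6/364 = 61.9233
Relative efficiency = V_srs / V_st = 61.9233/130.41 = 0.4748

RE ≈ 0.475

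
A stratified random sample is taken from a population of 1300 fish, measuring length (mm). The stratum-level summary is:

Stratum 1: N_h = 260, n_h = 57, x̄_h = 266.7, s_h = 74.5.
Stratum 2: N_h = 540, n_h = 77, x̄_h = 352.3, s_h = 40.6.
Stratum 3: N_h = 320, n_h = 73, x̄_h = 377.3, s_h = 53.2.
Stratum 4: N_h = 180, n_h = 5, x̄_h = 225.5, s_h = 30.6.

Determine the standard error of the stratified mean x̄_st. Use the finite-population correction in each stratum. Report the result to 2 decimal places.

SE(x̄_st) ≈ 3.39

V̂(x̄_st) = Σ W_h² (1 − n_h/N_h) s_h²/n_h, with W_h = N_h/N and N = 1300:
  stratum 1: (260/1300)²·(1 − 57/260)·74.5²/57 = 3.04103
  stratum 2: (540/1300)²·(1 − 77/540)·40.6²/77 = 3.16701
  stratum 3: (320/1300)²·(1 − 73/320)·53.2²/73 = 1.81326
  stratum 4: (180/1300)²·(1 − 5/180)·30.6²/5 = 3.49057
V̂(x̄_st) = 11.5119
SE(x̄_st) = √11.5119 = 3.39292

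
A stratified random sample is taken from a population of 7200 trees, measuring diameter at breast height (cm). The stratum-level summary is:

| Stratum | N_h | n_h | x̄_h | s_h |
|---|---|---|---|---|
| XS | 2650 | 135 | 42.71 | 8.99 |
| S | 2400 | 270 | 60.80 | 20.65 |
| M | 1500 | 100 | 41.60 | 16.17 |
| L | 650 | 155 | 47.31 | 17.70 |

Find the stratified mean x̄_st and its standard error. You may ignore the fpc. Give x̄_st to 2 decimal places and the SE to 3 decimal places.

x̄_st ≈ 48.92, SE ≈ 0.622

x̄_st = Σ W_h x̄_h = (2650·42.71 + 2400·60.80 + 1500·41.60 + 650·47.31)/7200 = 48.92403
V̂(x̄_st) = Σ W_h² s_h²/n_h, with W_h = N_h/N and N = 7200:
  stratum XS: (2650/7200)²·8.99²/135 = 0.0810984
  stratum S: (2400/7200)²·20.65²/270 = 0.175483
  stratum M: (1500/7200)²·16.17²/100 = 0.113485
  stratum L: (650/7200)²·17.70²/155 = 0.0164731
V̂(x̄_st) = 0.386539
SE(x̄_st) = √0.386539 = 0.621722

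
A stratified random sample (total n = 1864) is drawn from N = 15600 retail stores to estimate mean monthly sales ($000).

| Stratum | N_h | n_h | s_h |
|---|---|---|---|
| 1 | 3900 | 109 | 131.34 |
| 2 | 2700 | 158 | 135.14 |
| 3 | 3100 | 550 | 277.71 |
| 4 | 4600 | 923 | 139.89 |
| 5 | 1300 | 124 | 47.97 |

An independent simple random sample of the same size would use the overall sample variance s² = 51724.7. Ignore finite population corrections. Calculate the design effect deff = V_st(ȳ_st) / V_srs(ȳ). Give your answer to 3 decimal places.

deff ≈ 0.752

V̂(ȳ_st) = Σ W_h² s_h²/n_h, with W_h = N_h/N and N = 15600:
  stratum 1: (3900/15600)²·131.34²/109 = 9.89117
  stratum 2: (2700/15600)²·135.14²/158 = 3.46249
  stratum 3: (3100/15600)²·277.71²/550 = 5.53726
  stratum 4: (4600/15600)²·139.89²/923 = 1.84348
  stratum 5: (1300/15600)²·47.97²/124 = 0.128871
V_st = 20.8633
V_srs = s²/n = 51724.7/1864 = 27.7493
deff = V_st / V_srs = 20.8633/27.7493 = 0.7518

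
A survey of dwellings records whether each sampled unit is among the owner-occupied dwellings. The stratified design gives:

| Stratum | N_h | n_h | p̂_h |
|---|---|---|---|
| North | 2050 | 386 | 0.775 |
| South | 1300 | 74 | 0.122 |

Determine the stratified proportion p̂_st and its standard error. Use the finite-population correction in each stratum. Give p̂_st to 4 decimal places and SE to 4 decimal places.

p̂_st ≈ 0.5216, SE ≈ 0.0186

N = 3350; stratum weights W_h = N_h/N.
p̂_st = Σ W_h p̂_h = (2050·0.775 + 1300·0.122)/3350 = 0.52160
V̂(p̂_st) = Σ W_h² (1 − n_h/N_h) p̂_h(1−p̂_h)/(n_h−1):
  stratum North: (2050/3350)²·(1 − 386/2050)·0.775·0.225/385 = 0.000137671
  stratum South: (1300/3350)²·(1 − 74/1300)·0.122·0.878/73 = 0.000208389
V̂(p̂_st) = 0.00034606; SE = √V̂ = 0.0186027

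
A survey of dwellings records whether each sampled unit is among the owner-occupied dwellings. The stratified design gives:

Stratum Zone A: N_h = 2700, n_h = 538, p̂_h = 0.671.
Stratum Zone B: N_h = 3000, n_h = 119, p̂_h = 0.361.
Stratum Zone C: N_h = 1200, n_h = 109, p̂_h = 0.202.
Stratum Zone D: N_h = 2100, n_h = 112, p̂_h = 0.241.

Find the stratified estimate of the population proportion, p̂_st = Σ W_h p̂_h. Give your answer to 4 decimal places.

p̂_st ≈ 0.4048

N = 9000; stratum weights W_h = N_h/N.
p̂_st = Σ W_h p̂_h = (2700·0.671 + 3000·0.361 + 1200·0.202 + 2100·0.241)/9000 = 0.40480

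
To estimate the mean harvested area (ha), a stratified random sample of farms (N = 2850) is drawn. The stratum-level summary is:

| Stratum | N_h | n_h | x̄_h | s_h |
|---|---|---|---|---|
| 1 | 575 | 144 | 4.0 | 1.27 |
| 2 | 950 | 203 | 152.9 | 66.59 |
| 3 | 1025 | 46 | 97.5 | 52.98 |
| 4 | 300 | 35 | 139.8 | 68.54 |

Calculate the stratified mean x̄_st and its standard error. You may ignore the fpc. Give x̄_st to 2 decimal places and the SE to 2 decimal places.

x̄_st ≈ 101.56, SE ≈ 3.44

x̄_st = Σ W_h x̄_h = (575·4.0 + 950·152.9 + 1025·97.5 + 300·139.8)/2850 = 101.55526
V̂(x̄_st) = Σ W_h² s_h²/n_h, with W_h = N_h/N and N = 2850:
  stratum 1: (575/2850)²·1.27²/144 = 0.000455922
  stratum 2: (950/2850)²·66.59²/203 = 2.42705
  stratum 3: (1025/2850)²·52.98²/46 = 7.89267
  stratum 4: (300/2850)²·68.54²/35 = 1.48721
V̂(x̄_st) = 11.8074
SE(x̄_st) = √11.8074 = 3.43619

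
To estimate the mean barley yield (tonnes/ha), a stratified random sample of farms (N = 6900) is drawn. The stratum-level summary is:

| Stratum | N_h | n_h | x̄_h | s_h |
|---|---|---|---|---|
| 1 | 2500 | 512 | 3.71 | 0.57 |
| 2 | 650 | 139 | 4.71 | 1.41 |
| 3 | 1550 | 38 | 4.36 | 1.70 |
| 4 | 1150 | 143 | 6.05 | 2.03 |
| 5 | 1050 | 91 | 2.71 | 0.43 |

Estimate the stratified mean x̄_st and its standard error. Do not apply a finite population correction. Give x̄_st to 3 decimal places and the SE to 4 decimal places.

x̄_st = Σ W_h x̄_h = (2500·3.71 + 650·4.71 + 1550·4.36 + 1150·6.05 + 1050·2.71)/6900 = 4.18804
V̂(x̄_st) = Σ W_h² s_h²/n_h, with W_h = N_h/N and N = 6900:
  stratum 1: (2500/6900)²·0.57²/512 = 8.33032e-05
  stratum 2: (650/6900)²·1.41²/139 = 0.000126926
  stratum 3: (1550/6900)²·1.70²/38 = 0.00383777
  stratum 4: (1150/6900)²·2.03²/143 = 0.000800486
  stratum 5: (1050/6900)²·0.43²/91 = 4.70518e-05
V̂(x̄_st) = 0.00489554
SE(x̄_st) = √0.00489554 = 0.0699681

x̄_st ≈ 4.188, SE ≈ 0.0700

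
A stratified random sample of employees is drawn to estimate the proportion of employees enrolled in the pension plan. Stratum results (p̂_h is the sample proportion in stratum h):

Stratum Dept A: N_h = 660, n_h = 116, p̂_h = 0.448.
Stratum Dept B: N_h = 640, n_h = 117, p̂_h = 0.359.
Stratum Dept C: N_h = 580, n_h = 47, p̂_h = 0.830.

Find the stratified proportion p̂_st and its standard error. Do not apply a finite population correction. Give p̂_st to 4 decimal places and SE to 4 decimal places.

p̂_st ≈ 0.5356, SE ≈ 0.0281

N = 1880; stratum weights W_h = N_h/N.
p̂_st = Σ W_h p̂_h = (660·0.448 + 640·0.359 + 580·0.830)/1880 = 0.53555
V̂(p̂_st) = Σ W_h² p̂_h(1−p̂_h)/(n_h−1):
  stratum Dept A: (660/1880)²·0.448·0.552/115 = 0.000265028
  stratum Dept B: (640/1880)²·0.359·0.641/116 = 0.0002299
  stratum Dept C: (580/1880)²·0.830·0.170/46 = 0.000291951
V̂(p̂_st) = 0.000786878; SE = √V̂ = 0.0280514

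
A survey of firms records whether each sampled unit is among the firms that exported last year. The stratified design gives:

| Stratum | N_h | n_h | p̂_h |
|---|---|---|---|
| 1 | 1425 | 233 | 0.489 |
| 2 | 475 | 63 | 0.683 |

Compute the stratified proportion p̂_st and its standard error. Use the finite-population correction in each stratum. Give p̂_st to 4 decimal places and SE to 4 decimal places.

p̂_st ≈ 0.5375, SE ≈ 0.0264

N = 1900; stratum weights W_h = N_h/N.
p̂_st = Σ W_h p̂_h = (1425·0.489 + 475·0.683)/1900 = 0.53750
V̂(p̂_st) = Σ W_h² (1 − n_h/N_h) p̂_h(1−p̂_h)/(n_h−1):
  stratum 1: (1425/1900)²·(1 − 233/1425)·0.489·0.511/232 = 0.000506787
  stratum 2: (475/1900)²·(1 − 63/475)·0.683·0.317/62 = 0.000189309
V̂(p̂_st) = 0.000696097; SE = √V̂ = 0.0263836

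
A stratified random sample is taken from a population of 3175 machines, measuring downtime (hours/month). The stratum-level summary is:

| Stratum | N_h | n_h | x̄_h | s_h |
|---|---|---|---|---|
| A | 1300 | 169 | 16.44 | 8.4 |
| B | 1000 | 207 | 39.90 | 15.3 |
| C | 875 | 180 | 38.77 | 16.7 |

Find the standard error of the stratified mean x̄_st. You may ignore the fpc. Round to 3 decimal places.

V̂(x̄_st) = Σ W_h² s_h²/n_h, with W_h = N_h/N and N = 3175:
  stratum A: (1300/3175)²·8.4²/169 = 0.0699957
  stratum B: (1000/3175)²·15.3²/207 = 0.112182
  stratum C: (875/3175)²·16.7²/180 = 0.117676
V̂(x̄_st) = 0.299854
SE(x̄_st) = √0.299854 = 0.54759

SE(x̄_st) ≈ 0.548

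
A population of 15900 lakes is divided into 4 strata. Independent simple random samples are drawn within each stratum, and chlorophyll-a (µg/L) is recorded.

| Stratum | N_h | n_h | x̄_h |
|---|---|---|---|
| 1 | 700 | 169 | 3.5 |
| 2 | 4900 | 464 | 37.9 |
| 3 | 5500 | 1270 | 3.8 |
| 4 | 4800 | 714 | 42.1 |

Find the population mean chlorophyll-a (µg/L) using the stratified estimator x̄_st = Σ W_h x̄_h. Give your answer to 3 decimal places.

N = Σ N_h = 15900. Stratum weights W_h = N_h/N.
x̄_st = (700·3.5 + 4900·37.9 + 5500·3.8 + 4800·42.1) / 15900 = 25.85786

x̄_st ≈ 25.858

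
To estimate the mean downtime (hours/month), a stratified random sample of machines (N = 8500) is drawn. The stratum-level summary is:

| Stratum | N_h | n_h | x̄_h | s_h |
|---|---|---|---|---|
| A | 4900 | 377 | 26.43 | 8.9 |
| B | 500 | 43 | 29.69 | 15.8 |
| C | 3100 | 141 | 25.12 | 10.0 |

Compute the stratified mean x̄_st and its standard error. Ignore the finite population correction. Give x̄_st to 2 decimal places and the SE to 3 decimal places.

x̄_st = Σ W_h x̄_h = (4900·26.43 + 500·29.69 + 3100·25.12)/8500 = 26.14400
V̂(x̄_st) = Σ W_h² s_h²/n_h, with W_h = N_h/N and N = 8500:
  stratum A: (4900/8500)²·8.9²/377 = 0.0698221
  stratum B: (500/8500)²·15.8²/43 = 0.0200885
  stratum C: (3100/8500)²·10.0²/141 = 0.0943336
V̂(x̄_st) = 0.184244
SE(x̄_st) = √0.184244 = 0.429237

x̄_st ≈ 26.14, SE ≈ 0.429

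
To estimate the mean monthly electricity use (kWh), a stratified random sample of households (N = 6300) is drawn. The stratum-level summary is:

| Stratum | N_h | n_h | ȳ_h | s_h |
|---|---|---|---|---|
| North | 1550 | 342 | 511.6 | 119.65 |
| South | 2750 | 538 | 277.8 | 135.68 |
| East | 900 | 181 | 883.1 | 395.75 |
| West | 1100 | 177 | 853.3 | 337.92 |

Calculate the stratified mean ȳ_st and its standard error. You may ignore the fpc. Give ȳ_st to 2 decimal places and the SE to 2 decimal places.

ȳ_st ≈ 522.28, SE ≈ 6.81

ȳ_st = Σ W_h ȳ_h = (1550·511.6 + 2750·277.8 + 900·883.1 + 1100·853.3)/6300 = 522.27778
V̂(ȳ_st) = Σ W_h² s_h²/n_h, with W_h = N_h/N and N = 6300:
  stratum North: (1550/6300)²·119.65²/342 = 2.53385
  stratum South: (2750/6300)²·135.68²/538 = 6.51979
  stratum East: (900/6300)²·395.75²/181 = 17.659
  stratum West: (1100/6300)²·337.92²/177 = 19.6679
V̂(ȳ_st) = 46.3806
SE(ȳ_st) = √46.3806 = 6.81033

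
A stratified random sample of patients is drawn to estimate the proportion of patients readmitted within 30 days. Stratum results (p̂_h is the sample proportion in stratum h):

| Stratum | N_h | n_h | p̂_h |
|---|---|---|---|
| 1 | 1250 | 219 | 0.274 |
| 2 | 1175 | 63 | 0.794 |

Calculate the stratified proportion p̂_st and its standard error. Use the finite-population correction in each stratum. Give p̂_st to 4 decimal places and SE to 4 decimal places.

N = 2425; stratum weights W_h = N_h/N.
p̂_st = Σ W_h p̂_h = (1250·0.274 + 1175·0.794)/2425 = 0.52596
V̂(p̂_st) = Σ W_h² (1 − n_h/N_h) p̂_h(1−p̂_h)/(n_h−1):
  stratum 1: (1250/2425)²·(1 − 219/1250)·0.274·0.726/218 = 0.000199975
  stratum 2: (1175/2425)²·(1 − 63/1175)·0.794·0.206/62 = 0.000586159
V̂(p̂_st) = 0.000786134; SE = √V̂ = 0.0280381

p̂_st ≈ 0.5260, SE ≈ 0.0280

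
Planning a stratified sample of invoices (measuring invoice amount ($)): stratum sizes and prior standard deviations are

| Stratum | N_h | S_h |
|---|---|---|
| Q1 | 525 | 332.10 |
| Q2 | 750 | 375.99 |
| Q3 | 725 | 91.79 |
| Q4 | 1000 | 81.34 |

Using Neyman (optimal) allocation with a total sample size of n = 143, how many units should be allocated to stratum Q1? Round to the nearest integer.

41

Neyman allocation: n_h = n · N_h S_h / Σ N_i S_i, with n = 143.
  stratum Q1: N_h·S_h = 525·332.10 = 174352.50
  stratum Q2: N_h·S_h = 750·375.99 = 281992.50
  stratum Q3: N_h·S_h = 725·91.79 = 66547.75
  stratum Q4: N_h·S_h = 1000·81.34 = 81340.00
Σ N_h S_h = 604232.75
n for stratum Q1 = 143·174352.50/604232.75 = 41.263 → 41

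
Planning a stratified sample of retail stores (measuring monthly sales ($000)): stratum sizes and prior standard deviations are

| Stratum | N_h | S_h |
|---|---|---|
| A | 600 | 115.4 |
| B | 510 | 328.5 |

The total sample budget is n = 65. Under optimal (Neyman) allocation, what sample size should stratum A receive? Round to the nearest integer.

19

Neyman allocation: n_h = n · N_h S_h / Σ N_i S_i, with n = 65.
  stratum A: N_h·S_h = 600·115.4 = 69240.00
  stratum B: N_h·S_h = 510·328.5 = 167535.00
Σ N_h S_h = 236775.00
n for stratum A = 65·69240.00/236775.00 = 19.008 → 19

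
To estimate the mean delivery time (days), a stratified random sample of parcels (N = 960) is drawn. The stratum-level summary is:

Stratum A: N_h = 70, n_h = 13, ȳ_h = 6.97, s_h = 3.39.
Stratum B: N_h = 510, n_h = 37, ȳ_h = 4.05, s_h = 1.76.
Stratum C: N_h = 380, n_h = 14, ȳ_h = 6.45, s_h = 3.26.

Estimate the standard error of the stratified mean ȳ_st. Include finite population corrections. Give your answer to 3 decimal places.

V̂(ȳ_st) = Σ W_h² (1 − n_h/N_h) s_h²/n_h, with W_h = N_h/N and N = 960:
  stratum A: (70/960)²·(1 − 13/70)·3.39²/13 = 0.00382725
  stratum B: (510/960)²·(1 − 37/510)·1.76²/37 = 0.0219135
  stratum C: (380/960)²·(1 − 14/380)·3.26²/14 = 0.114559
V̂(ȳ_st) = 0.1403
SE(ȳ_st) = √0.1403 = 0.374566

SE(ȳ_st) ≈ 0.375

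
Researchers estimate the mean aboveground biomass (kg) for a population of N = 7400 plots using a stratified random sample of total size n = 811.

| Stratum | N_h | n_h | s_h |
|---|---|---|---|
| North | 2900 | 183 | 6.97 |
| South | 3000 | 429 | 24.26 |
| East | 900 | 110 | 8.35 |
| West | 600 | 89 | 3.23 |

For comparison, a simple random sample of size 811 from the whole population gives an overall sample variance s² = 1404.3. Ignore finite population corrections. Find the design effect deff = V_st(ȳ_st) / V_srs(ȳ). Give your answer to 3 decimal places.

deff ≈ 0.160

V̂(ȳ_st) = Σ W_h² s_h²/n_h, with W_h = N_h/N and N = 7400:
  stratum North: (2900/7400)²·6.97²/183 = 0.0407706
  stratum South: (3000/7400)²·24.26²/429 = 0.225478
  stratum East: (900/7400)²·8.35²/110 = 0.00937566
  stratum West: (600/7400)²·3.23²/89 = 0.000770645
V_st = 0.276394
V_srs = s²/n = 1404.3/811 = 1.73157
deff = V_st / V_srs = 0.276394/1.73157 = 0.1596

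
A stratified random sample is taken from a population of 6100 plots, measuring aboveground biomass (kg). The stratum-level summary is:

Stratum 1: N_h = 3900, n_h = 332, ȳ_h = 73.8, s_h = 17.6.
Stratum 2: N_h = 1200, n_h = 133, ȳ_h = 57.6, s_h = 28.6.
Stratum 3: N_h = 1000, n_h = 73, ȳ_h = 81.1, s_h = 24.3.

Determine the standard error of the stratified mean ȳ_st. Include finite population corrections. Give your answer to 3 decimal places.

V̂(ȳ_st) = Σ W_h² (1 − n_h/N_h) s_h²/n_h, with W_h = N_h/N and N = 6100:
  stratum 1: (3900/6100)²·(1 − 332/3900)·17.6²/332 = 0.348913
  stratum 2: (1200/6100)²·(1 − 133/1200)·28.6²/133 = 0.211625
  stratum 3: (1000/6100)²·(1 − 73/1000)·24.3²/73 = 0.201516
V̂(ȳ_st) = 0.762054
SE(ȳ_st) = √0.762054 = 0.872957

SE(ȳ_st) ≈ 0.873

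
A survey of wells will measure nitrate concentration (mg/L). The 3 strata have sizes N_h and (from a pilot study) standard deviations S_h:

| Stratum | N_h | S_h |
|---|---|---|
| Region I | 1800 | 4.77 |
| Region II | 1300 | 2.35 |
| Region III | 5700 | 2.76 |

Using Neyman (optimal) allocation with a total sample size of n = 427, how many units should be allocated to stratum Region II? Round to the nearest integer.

Neyman allocation: n_h = n · N_h S_h / Σ N_i S_i, with n = 427.
  stratum Region I: N_h·S_h = 1800·4.77 = 8586.00
  stratum Region II: N_h·S_h = 1300·2.35 = 3055.00
  stratum Region III: N_h·S_h = 5700·2.76 = 15732.00
Σ N_h S_h = 27373.00
n for stratum Region II = 427·3055.00/27373.00 = 47.656 → 48

48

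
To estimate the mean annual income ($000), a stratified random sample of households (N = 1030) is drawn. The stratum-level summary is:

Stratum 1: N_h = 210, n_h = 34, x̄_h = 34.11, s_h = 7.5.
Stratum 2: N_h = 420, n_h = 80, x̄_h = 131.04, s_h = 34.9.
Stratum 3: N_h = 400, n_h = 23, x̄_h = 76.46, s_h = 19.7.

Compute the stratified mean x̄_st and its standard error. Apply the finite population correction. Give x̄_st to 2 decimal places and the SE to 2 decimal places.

x̄_st = Σ W_h x̄_h = (210·34.11 + 420·131.04 + 400·76.46)/1030 = 90.08146
V̂(x̄_st) = Σ W_h² (1 − n_h/N_h) s_h²/n_h, with W_h = N_h/N and N = 1030:
  stratum 1: (210/1030)²·(1 − 34/210)·7.5²/34 = 0.057637
  stratum 2: (420/1030)²·(1 − 80/420)·34.9²/80 = 2.04934
  stratum 3: (400/1030)²·(1 − 23/400)·19.7²/23 = 2.39845
V̂(x̄_st) = 4.50543
SE(x̄_st) = √4.50543 = 2.1226

x̄_st ≈ 90.08, SE ≈ 2.12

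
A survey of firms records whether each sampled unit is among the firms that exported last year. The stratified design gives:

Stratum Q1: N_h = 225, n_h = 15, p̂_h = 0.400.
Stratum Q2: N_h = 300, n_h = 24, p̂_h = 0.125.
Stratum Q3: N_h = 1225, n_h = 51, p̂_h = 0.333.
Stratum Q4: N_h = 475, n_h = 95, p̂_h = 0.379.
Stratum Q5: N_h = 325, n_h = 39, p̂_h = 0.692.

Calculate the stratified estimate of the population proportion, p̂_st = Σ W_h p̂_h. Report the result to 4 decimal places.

N = 2550; stratum weights W_h = N_h/N.
p̂_st = Σ W_h p̂_h = (225·0.400 + 300·0.125 + 1225·0.333 + 475·0.379 + 325·0.692)/2550 = 0.36876

p̂_st ≈ 0.3688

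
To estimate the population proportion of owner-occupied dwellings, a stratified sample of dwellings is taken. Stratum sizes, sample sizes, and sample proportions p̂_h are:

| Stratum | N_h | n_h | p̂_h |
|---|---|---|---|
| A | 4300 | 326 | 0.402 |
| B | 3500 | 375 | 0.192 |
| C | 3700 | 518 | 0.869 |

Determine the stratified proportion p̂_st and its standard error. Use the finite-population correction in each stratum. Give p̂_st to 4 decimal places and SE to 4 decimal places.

N = 11500; stratum weights W_h = N_h/N.
p̂_st = Σ W_h p̂_h = (4300·0.402 + 3500·0.192 + 3700·0.869)/11500 = 0.48834
V̂(p̂_st) = Σ W_h² (1 − n_h/N_h) p̂_h(1−p̂_h)/(n_h−1):
  stratum A: (4300/11500)²·(1 − 326/4300)·0.402·0.598/325 = 9.5575e-05
  stratum B: (3500/11500)²·(1 − 375/3500)·0.192·0.808/374 = 3.43055e-05
  stratum C: (3700/11500)²·(1 − 518/3700)·0.869·0.131/517 = 1.96023e-05
V̂(p̂_st) = 0.000149483; SE = √V̂ = 0.0122263

p̂_st ≈ 0.4883, SE ≈ 0.0122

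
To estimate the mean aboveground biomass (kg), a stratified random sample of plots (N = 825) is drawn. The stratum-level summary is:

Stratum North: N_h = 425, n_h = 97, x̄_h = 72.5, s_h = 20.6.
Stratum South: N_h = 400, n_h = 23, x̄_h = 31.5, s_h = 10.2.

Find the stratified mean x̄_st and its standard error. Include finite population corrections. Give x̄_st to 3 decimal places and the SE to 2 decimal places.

x̄_st ≈ 52.621, SE ≈ 1.38

x̄_st = Σ W_h x̄_h = (425·72.5 + 400·31.5)/825 = 52.62121
V̂(x̄_st) = Σ W_h² (1 − n_h/N_h) s_h²/n_h, with W_h = N_h/N and N = 825:
  stratum North: (425/825)²·(1 − 97/425)·20.6²/97 = 0.89602
  stratum South: (400/825)²·(1 − 23/400)·10.2²/23 = 1.00223
V̂(x̄_st) = 1.89825
SE(x̄_st) = √1.89825 = 1.37777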